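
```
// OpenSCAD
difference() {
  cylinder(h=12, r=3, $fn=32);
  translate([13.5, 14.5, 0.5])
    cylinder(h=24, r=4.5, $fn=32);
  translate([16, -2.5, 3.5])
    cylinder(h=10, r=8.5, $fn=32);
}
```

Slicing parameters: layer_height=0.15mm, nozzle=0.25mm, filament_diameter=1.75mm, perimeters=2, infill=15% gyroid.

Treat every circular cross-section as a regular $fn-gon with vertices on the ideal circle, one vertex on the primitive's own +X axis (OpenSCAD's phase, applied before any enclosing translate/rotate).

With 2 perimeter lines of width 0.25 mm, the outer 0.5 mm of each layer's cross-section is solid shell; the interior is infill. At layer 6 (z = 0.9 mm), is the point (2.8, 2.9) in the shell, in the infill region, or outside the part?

At z = 0.9 mm: the r=3 cylinder contributes a regular 32-gon of circumradius 3; the r=4.5 cylinder at (13.5, 14.5) gives a regular 32-gon of circumradius 4.5 (constant along its height); the cylinder at (16, -2.5) is not intersected at this z (z outside [3.5, 13.5]); Subtracting the remaining from the first: starting from the r=3 cylinder, the r=4.5 cylinder at (13.5, 14.5) misses the remaining region (no effect) — 1 connected region. Overall, the cross-section is a single solid region. The nearest boundary edge runs (1.67, 2.49)→(2.12, 2.12); distance from the point to it = 1.03 mm. The point is not inside any of the regions above, so it lies outside the cross-section (1.03 mm from the nearest boundary).

outside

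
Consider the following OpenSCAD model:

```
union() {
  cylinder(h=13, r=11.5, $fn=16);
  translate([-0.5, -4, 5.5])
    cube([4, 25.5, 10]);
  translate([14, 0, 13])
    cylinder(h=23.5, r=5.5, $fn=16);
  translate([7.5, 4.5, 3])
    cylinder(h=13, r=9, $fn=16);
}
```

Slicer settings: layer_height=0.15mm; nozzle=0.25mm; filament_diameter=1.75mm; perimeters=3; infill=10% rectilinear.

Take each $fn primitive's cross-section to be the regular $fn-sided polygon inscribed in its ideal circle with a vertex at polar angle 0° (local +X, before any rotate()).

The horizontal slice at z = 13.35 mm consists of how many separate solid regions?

1

At z = 13.35 mm: the cylinder is not intersected at this z (z outside [0, 13]); the cube at (-0.5, -4) is present — its section is the full 4×25.5 rectangle; the cylinder at (14, 0): section is a regular 16-gon, circumradius r=5.5; the cylinder at (7.5, 4.5): section is a regular 16-gon, circumradius r=9; Taking the union: the regions partially overlap (shared area 101.30 mm²), so overlapping operands fuse into one piece — 1 connected region. The result has 1 disconnected region.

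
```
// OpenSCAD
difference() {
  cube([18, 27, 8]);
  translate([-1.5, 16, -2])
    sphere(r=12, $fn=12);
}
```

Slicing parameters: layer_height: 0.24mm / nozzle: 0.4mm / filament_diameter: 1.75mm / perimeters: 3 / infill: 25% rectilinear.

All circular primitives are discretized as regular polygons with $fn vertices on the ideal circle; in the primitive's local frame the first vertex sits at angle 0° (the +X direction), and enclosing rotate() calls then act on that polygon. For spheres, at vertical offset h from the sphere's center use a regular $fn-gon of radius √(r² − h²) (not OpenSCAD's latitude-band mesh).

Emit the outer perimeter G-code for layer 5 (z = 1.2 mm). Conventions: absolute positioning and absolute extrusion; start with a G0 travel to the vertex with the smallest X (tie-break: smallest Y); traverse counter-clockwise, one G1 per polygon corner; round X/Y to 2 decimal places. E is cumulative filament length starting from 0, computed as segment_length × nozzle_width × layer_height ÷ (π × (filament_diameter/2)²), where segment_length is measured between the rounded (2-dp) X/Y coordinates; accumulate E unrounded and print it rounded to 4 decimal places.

G0 X0.00 Y0.00 Z1.20
G1 X18.00 Y0.00 E0.7184
G1 X18.00 Y27.00 E1.7960
G1 X0.61 Y27.00 E2.4901
G1 X4.28 Y26.02 E2.6417
G1 X8.52 Y21.78 E2.8811
G1 X10.07 Y16.00 E3.1199
G1 X8.52 Y10.22 E3.3587
G1 X4.28 Y5.98 E3.5981
G1 X0.00 Y4.84 E3.7748
G1 X0.00 Y0.00 E3.9680

At z = 1.2 mm: the 18×27 cube contributes its full rectangle; the sphere at (-1.5, 16): section is a regular 12-gon, circumradius = √(r²−h²) = √(12²−3.2²) = 11.565; After the difference (first − rest): starting from the 18×27 cube, the r=12 sphere at (-1.5, 16) partially overlaps it — only the 166.50 mm² overlap (of its 401.28 mm²) is removed, clipping the outline — 1 connected region. The outline is a single polygon with 10 vertices. Extrusion per mm of travel: 0.4 × 0.24 / (π × 0.875²) = 0.039912. Accumulating E over each segment gives final E = 3.9680.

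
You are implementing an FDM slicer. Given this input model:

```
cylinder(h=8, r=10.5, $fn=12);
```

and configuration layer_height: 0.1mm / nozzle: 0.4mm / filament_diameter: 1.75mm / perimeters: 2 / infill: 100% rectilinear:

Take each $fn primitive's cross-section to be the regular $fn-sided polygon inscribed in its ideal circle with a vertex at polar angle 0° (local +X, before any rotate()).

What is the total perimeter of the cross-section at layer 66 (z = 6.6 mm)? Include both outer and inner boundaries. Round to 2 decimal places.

At z = 6.6 mm: the r=10.5 cylinder contributes a regular 12-gon of circumradius 10.5 (perimeter = 2·12·10.500·sin(180°/12) = 65.22 mm). Overall, the cross-section is a single solid region. Total boundary length (outer) = 65.22 mm.

65.22 mm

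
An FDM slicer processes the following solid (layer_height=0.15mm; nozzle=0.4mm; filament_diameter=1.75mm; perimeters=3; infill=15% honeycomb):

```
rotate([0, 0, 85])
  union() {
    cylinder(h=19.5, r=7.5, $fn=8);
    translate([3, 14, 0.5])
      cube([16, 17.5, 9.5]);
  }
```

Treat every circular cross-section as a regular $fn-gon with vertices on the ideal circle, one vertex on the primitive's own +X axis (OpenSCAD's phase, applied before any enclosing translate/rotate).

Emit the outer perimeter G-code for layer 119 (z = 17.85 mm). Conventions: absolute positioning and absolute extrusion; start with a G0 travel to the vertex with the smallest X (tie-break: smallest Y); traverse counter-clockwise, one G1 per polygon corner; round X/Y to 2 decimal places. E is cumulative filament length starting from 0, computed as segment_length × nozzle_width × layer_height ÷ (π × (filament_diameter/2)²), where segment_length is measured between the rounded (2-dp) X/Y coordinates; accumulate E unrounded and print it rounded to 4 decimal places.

G0 X-7.47 Y0.65 Z17.85
G1 X-5.75 Y-4.82 E0.1430
G1 X-0.65 Y-7.47 E0.2864
G1 X4.82 Y-5.75 E0.4294
G1 X7.47 Y-0.65 E0.5728
G1 X5.75 Y4.82 E0.7158
G1 X0.65 Y7.47 E0.8592
G1 X-4.82 Y5.75 E1.0023
G1 X-7.47 Y0.65 E1.1456

At z = 17.85 mm: the r=7.5 cylinder contributes a regular 8-gon of circumradius 7.5; the cube at (3, 14) is not intersected at this z (z outside [0.5, 10]); Combining (union): only the r=7.5 cylinder is present, so the union is just that shape — 1 connected region; (rotated 85° about Z; rotation is an isometry so areas/perimeters/island counts are preserved). The outline is a single polygon with 8 vertices. Extrusion per mm of travel: 0.4 × 0.15 / (π × 0.875²) = 0.024945. Accumulating E over each segment gives final E = 1.1456.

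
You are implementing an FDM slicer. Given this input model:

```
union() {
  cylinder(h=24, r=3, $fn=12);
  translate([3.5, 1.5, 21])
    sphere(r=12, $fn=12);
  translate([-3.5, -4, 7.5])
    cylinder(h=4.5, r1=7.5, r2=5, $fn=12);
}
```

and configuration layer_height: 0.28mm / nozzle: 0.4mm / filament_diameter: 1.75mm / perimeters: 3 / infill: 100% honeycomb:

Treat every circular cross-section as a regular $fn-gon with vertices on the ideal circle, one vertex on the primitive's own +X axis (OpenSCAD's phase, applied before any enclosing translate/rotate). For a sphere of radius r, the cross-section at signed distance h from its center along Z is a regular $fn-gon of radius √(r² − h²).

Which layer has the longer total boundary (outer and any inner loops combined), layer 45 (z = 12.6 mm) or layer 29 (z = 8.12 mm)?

layer 45 (z = 12.6 mm)

Layer 45 (z = 12.6): the r=3 cylinder gives a regular 12-gon of circumradius 3 (constant along its height) (perimeter = 2·12·3.000·sin(180°/12) = 18.63 mm); the sphere at (3.5, 1.5): section is a regular 12-gon, circumradius = √(r²−h²) = √(12²−8.4²) = 8.570 (perimeter = 2·12·8.570·sin(180°/12) = 53.23 mm); the cone at (-3.5, -4) is not intersected at this z (z outside [7.5, 12]); Merging all regions: the r=3 cylinder lies entirely inside the r=12 sphere at (3.5, 1.5), so the union is just the r=12 sphere at (3.5, 1.5) — boundary = 53.23 mm. So its perimeter = 53.23 mm. Layer 29 (z = 8.12): the r=3 cylinder gives a regular 12-gon of circumradius 3 (constant along its height) (perimeter = 2·12·3.000·sin(180°/12) = 18.63 mm); the sphere at (3.5, 1.5) does not reach this height (|z−center|=12.880 > r=12); the cone at (-3.5, -4) (r1=7.5→r2=5) has section circumradius 7.156 here — a regular 12-gon (perimeter = 2·12·7.156·sin(180°/12) = 44.45 mm); Combining (union): the regions partially overlap (shared area 22.04 mm²), so the edge portions inside another operand are dropped and the merged outline is re-measured after clipping — boundary = 45.76 mm. So its perimeter = 45.76 mm. Layer 45 is larger (53.23 vs 45.76 mm).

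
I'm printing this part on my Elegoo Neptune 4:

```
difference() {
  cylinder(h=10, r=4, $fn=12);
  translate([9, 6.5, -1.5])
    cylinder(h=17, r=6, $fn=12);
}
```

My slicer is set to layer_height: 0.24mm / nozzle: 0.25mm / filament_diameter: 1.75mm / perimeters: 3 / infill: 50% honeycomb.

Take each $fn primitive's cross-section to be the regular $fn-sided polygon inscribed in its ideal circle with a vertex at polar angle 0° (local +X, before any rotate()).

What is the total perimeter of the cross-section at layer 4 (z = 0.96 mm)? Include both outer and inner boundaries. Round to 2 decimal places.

At z = 0.96 mm: the cylinder: section is a regular 12-gon, circumradius r=4 (perimeter = 2·12·4.000·sin(180°/12) = 24.85 mm); the r=6 cylinder at (9, 6.5) contributes a regular 12-gon of circumradius 6 (perimeter = 2·12·6.000·sin(180°/12) = 37.27 mm); After the difference (first − rest): starting from the r=4 cylinder, the r=6 cylinder at (9, 6.5) misses the remaining region (no effect) — boundary = 24.85 mm. Overall, the cross-section is a single solid region. Total boundary length (outer) = 24.85 mm.

24.85 mm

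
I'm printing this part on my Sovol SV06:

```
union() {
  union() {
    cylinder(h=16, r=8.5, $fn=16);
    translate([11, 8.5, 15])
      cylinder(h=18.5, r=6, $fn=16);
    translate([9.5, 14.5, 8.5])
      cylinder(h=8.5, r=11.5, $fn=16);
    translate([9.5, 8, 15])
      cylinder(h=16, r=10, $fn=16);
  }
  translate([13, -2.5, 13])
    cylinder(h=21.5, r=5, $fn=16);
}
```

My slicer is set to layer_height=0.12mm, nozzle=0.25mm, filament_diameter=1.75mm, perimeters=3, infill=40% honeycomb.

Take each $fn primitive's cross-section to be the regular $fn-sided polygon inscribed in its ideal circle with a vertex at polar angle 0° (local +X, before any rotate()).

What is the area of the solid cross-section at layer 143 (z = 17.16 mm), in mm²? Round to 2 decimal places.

At z = 17.16 mm: the cylinder does not reach this height (z outside [0, 16]); the cylinder at (11, 8.5): section is a regular 16-gon, circumradius r=6 (area = (16/2)·6.000²·sin(360°/16) = 110.21 mm²); the cylinder at (9.5, 14.5) is absent (z outside [8.5, 17]); the r=10 cylinder at (9.5, 8) contributes a regular 16-gon of circumradius 10 (area = (16/2)·10.000²·sin(360°/16) = 306.15 mm²); Taking the union: the r=6 cylinder at (11, 8.5) lies entirely inside the r=10 cylinder at (9.5, 8), so the union is just the r=10 cylinder at (9.5, 8) — area = 306.15 mm²; the r=5 cylinder at (13, -2.5) gives a regular 16-gon of circumradius 5 (constant along its height) (area = (16/2)·5.000²·sin(360°/16) = 76.54 mm²); Merging all regions: the regions partially overlap — summed areas 382.68 mm² minus the doubly-counted overlap 23.19 mm² gives 359.50 mm² — area = 359.50 mm². Overall, the cross-section is a single solid region. Net area = 359.50 mm².

359.50 mm²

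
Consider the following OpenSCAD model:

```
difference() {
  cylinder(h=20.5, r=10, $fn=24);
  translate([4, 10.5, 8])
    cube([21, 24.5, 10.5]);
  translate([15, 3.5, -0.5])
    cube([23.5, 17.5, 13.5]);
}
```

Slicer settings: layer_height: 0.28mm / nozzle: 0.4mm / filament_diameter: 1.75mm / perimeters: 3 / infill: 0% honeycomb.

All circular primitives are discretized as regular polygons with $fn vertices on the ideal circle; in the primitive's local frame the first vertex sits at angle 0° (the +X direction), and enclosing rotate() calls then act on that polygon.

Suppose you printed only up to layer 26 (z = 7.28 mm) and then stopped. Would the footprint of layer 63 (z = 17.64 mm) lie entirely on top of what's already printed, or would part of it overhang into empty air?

Compare the two slices. At z = 7.28: the cylinder: section is a regular 24-gon, circumradius r=10 (area = (24/2)·10.000²·sin(360°/24) = 310.58 mm²); the cube at (4, 10.5) is absent (z outside [8, 18.5]); the cube at (15, 3.5) (footprint 23.5×17.5) is included at this height (area 411.25 mm²); After the difference (first − rest): starting from the r=10 cylinder (310.58 mm²), the 23.5×17.5 cube at (15, 3.5) misses the remaining region (no effect) — area = 310.58 mm². At z = 17.64: the cylinder: section is a regular 24-gon, circumradius r=10 (area = (24/2)·10.000²·sin(360°/24) = 310.58 mm²); the cube at (4, 10.5) (footprint 21×24.5) is included at this height (area 514.50 mm²); the cube at (15, 3.5) does not reach this height (z outside [-0.5, 13]); After the difference (first − rest): starting from the r=10 cylinder (310.58 mm²), the 21×24.5 cube at (4, 10.5) misses the remaining region (no effect) — area = 310.58 mm². Checking containment: the cross-section at z = 17.64 is a subset of the cross-section at z = 7.28.

entirely on top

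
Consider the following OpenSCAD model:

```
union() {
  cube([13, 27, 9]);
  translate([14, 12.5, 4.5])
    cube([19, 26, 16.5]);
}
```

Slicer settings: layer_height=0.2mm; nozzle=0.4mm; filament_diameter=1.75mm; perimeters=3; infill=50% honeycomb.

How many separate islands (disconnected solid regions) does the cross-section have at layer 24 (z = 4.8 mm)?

At z = 4.8 mm: the 13×27 cube contributes its full rectangle; the 19×26 cube at (14, 12.5) contributes its full rectangle; Combining (union): the 2 present regions are separate (no shared area or edge), so areas and boundary lengths simply add and each stays a separate island — 2 connected regions. Overall, the cross-section has 2 separate islands. Island count = 2.

2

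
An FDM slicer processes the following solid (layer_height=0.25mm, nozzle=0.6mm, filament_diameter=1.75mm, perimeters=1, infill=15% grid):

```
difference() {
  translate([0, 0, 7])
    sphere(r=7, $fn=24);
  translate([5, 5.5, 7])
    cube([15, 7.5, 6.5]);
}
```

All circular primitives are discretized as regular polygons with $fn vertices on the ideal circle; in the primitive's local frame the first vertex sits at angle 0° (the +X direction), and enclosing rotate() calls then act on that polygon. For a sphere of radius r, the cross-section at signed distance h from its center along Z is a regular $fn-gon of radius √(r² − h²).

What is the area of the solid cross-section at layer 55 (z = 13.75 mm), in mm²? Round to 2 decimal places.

At z = 13.75 mm: the r=7 sphere contributes a regular 24-gon of circumradius √(7²−6.75²) = 1.854 (area = (24/2)·1.854²·sin(360°/24) = 10.68 mm²); the cube at (5, 5.5) is absent (z outside [7, 13.5]); Taking the first minus the rest: none of the subtracted shapes is present at this height, so the r=7 sphere is unchanged — area = 10.68 mm². Overall, the cross-section is a single solid region. Net area = 10.68 mm².

10.68 mm²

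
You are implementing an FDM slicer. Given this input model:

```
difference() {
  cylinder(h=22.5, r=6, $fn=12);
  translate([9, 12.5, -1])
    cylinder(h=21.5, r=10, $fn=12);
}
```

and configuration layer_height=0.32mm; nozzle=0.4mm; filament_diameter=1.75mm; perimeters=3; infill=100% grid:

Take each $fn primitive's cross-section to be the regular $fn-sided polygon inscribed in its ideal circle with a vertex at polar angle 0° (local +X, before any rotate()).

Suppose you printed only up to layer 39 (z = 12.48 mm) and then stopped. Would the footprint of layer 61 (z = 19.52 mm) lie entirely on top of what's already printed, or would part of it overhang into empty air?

Compare the two slices. At z = 12.48: the r=6 cylinder contributes a regular 12-gon of circumradius 6 (area = (12/2)·6.000²·sin(360°/12) = 108.00 mm²); the cylinder at (9, 12.5): section is a regular 12-gon, circumradius r=10 (area = (12/2)·10.000²·sin(360°/12) = 300.00 mm²); After the difference (first − rest): starting from the r=6 cylinder (108.00 mm²), the r=10 cylinder at (9, 12.5) partially overlaps it — only the 0.53 mm² overlap (of its 300.00 mm²) is removed, clipping the outline — area = 107.47 mm². At z = 19.52: the r=6 cylinder contributes a regular 12-gon of circumradius 6 (area = (12/2)·6.000²·sin(360°/12) = 108.00 mm²); the r=10 cylinder at (9, 12.5) contributes a regular 12-gon of circumradius 10 (area = (12/2)·10.000²·sin(360°/12) = 300.00 mm²); After the difference (first − rest): starting from the r=6 cylinder (108.00 mm²), the r=10 cylinder at (9, 12.5) partially overlaps it — only the 0.53 mm² overlap (of its 300.00 mm²) is removed, clipping the outline — area = 107.47 mm². Checking containment: the cross-section at z = 19.52 is a subset of the cross-section at z = 12.48.

entirely on top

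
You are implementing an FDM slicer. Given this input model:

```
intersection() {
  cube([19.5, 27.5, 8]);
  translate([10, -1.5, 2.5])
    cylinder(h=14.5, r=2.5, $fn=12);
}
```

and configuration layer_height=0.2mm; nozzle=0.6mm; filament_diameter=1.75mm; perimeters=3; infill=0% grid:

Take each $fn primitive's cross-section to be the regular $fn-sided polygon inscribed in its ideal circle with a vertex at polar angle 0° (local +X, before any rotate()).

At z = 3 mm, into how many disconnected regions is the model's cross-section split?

1

At z = 3 mm: the 19.5×27.5 cube contributes its full rectangle; the cylinder at (10, -1.5): section is a regular 12-gon, circumradius r=2.5; Keeping only the common overlap: the r=2.5 cylinder at (10, -1.5) partially overlaps the 19.5×27.5 cube; clipping to the common part keeps 2.52 mm² — 1 connected region. The result has 1 disconnected region.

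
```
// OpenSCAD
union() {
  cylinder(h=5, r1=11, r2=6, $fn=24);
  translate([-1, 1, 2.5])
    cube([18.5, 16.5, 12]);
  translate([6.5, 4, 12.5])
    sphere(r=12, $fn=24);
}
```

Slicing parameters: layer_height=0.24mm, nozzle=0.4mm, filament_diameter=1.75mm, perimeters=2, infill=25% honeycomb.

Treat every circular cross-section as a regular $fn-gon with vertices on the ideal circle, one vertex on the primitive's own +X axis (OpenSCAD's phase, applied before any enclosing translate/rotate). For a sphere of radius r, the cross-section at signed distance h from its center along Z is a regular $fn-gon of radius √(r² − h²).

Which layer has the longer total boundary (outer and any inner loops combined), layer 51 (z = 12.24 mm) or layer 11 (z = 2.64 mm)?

layer 11 (z = 2.64 mm)

Layer 51 (z = 12.24): the cone does not reach this height (z outside [0, 5]); the 18.5×16.5 cube at (-1, 1) contributes its full rectangle (perimeter 70.00 mm); the r=12 sphere at (6.5, 4) contributes a regular 24-gon of circumradius √(12²−0.26²) = 11.997 (perimeter = 2·24·11.997·sin(180°/24) = 75.17 mm); Combining (union): the regions partially overlap (shared area 247.53 mm²), so the edge portions inside another operand are dropped and the merged outline is re-measured after clipping — boundary = 84.62 mm. So its perimeter = 84.62 mm. Layer 11 (z = 2.64): the cone: at t=0.528 of its height the radius interpolates to r₁+(r₂−r₁)t = 8.360, giving a regular 24-gon of that circumradius (perimeter = 2·24·8.360·sin(180°/24) = 52.38 mm); the cube at (-1, 1) (footprint 18.5×16.5) is included at this height (perimeter 70.00 mm); the sphere at (6.5, 4): section is a regular 24-gon, circumradius = √(r²−h²) = √(12²−9.86²) = 6.840 (perimeter = 2·24·6.840·sin(180°/24) = 42.85 mm); Merging all regions: the regions partially overlap (shared area 188.31 mm²), so the edge portions inside another operand are dropped and the merged outline is re-measured after clipping — boundary = 90.94 mm. So its perimeter = 90.94 mm. Layer 11 is larger (90.94 vs 84.62 mm).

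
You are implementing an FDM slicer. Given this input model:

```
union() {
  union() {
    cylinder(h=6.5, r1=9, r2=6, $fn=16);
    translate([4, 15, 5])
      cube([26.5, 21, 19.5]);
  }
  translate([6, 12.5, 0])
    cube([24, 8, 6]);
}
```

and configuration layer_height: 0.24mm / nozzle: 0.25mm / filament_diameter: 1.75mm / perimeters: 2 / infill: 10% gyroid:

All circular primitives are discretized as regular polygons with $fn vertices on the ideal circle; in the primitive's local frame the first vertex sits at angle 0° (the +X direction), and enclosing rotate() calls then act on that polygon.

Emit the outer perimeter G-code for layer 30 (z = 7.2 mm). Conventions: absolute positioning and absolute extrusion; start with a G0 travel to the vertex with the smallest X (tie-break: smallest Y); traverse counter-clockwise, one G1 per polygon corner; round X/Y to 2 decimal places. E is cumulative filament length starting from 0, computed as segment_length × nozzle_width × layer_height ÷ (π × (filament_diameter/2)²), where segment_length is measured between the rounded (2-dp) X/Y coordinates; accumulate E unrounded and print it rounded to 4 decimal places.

G0 X4.00 Y15.00 Z7.20
G1 X30.50 Y15.00 E0.6610
G1 X30.50 Y36.00 E1.1849
G1 X4.00 Y36.00 E1.8459
G1 X4.00 Y15.00 E2.3698

At z = 7.2 mm: the cone does not reach this height (z outside [0, 6.5]); the cube at (4, 15) is present — its section is the full 26.5×21 rectangle; Merging all regions: only the 26.5×21 cube at (4, 15) is present, so the union is just that shape — 1 connected region; the cube at (6, 12.5) is absent (z outside [0, 6]); Merging all regions: only the result so far is present, so the union is just that shape — 1 connected region. The outline is a single polygon with 4 vertices. Extrusion per mm of travel: 0.25 × 0.24 / (π × 0.875²) = 0.024945. Accumulating E over each segment gives final E = 2.3698.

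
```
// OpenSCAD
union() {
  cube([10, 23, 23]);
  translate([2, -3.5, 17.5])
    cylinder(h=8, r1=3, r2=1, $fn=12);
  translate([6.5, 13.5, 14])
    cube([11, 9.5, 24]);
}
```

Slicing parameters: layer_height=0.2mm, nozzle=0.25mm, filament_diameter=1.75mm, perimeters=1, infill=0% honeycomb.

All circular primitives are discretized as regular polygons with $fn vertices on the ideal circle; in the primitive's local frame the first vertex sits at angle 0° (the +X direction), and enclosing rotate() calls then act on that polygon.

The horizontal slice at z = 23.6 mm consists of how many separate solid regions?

2

At z = 23.6 mm: the cube does not reach this height (z outside [0, 23]); the cone at (2, -3.5) contributes a regular 12-gon of circumradius 1.475 (interpolated between r1=3 and r2=1 at t=0.763); the 11×9.5 cube at (6.5, 13.5) contributes its full rectangle; Taking the union: the 2 present regions are separate (no shared area or edge), so areas and boundary lengths simply add and each stays a separate island — 2 connected regions. The result has 2 disconnected regions.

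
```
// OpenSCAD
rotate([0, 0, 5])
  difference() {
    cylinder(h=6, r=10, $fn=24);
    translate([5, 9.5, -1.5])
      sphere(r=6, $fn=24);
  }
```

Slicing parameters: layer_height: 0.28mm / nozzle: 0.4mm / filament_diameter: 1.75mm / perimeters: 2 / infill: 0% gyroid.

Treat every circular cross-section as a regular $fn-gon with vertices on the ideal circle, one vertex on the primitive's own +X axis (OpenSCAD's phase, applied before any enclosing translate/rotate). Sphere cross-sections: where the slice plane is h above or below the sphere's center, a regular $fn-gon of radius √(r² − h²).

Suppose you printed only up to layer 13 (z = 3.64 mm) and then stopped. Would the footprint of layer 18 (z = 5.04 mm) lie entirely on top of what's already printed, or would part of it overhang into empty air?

Compare the two slices. At z = 3.64: the r=10 cylinder gives a regular 24-gon of circumradius 10 (constant along its height) (area = (24/2)·10.000²·sin(360°/24) = 310.58 mm²); the sphere at (5, 9.5): section is a regular 24-gon, circumradius = √(r²−h²) = √(6²−5.14²) = 3.095 (area = (24/2)·3.095²·sin(360°/24) = 29.76 mm²); Taking the first minus the rest: starting from the r=10 cylinder (310.58 mm²), the r=6 sphere at (5, 9.5) partially overlaps it — only the 9.23 mm² overlap (of its 29.76 mm²) is removed, clipping the outline — area = 301.35 mm²; (whole slice rotated 5° about Z — lengths, areas and connectivity unchanged). At z = 5.04: the cylinder: section is a regular 24-gon, circumradius r=10 (area = (24/2)·10.000²·sin(360°/24) = 310.58 mm²); the sphere at (5, 9.5) does not reach this height (|z−center|=6.540 > r=6); Subtracting the remaining from the first: none of the subtracted shapes is present at this height, so the r=10 cylinder is unchanged — area = 310.58 mm²; (whole slice rotated 5° about Z — lengths, areas and connectivity unchanged). Checking containment: at z = 5.04 the cross-section extends beyond the z = 3.64 cross-section by about 9.23 mm².

part overhangs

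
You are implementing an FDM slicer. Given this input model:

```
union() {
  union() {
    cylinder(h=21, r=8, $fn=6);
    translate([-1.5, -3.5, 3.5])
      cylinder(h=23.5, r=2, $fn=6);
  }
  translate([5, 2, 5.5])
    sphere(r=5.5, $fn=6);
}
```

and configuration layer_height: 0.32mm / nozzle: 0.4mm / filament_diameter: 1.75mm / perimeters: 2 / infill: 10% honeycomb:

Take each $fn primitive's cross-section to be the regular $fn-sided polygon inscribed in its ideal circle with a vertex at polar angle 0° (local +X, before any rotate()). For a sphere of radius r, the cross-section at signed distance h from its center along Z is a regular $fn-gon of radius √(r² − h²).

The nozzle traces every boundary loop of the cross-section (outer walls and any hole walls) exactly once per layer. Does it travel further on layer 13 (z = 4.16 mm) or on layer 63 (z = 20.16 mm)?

Layer 13 (z = 4.16): the r=8 cylinder gives a regular 6-gon of circumradius 8 (constant along its height) (perimeter = 2·6·8.000·sin(180°/6) = 48.00 mm); the cylinder at (-1.5, -3.5): section is a regular 6-gon, circumradius r=2 (perimeter = 2·6·2.000·sin(180°/6) = 12.00 mm); Taking the union: the r=2 cylinder at (-1.5, -3.5) lies entirely inside the r=8 cylinder, so the union is just the r=8 cylinder — boundary = 48.00 mm; the r=5.5 sphere at (5, 2) contributes a regular 6-gon of circumradius √(5.5²−1.34²) = 5.334 (perimeter = 2·6·5.334·sin(180°/6) = 32.01 mm); Taking the union: the regions partially overlap (shared area 50.05 mm²), so the edge portions inside another operand are dropped and the merged outline is re-measured after clipping — boundary = 52.67 mm. So its perimeter = 52.67 mm. Layer 63 (z = 20.16): the r=8 cylinder gives a regular 6-gon of circumradius 8 (constant along its height) (perimeter = 2·6·8.000·sin(180°/6) = 48.00 mm); the r=2 cylinder at (-1.5, -3.5) contributes a regular 6-gon of circumradius 2 (perimeter = 2·6·2.000·sin(180°/6) = 12.00 mm); Merging all regions: the r=2 cylinder at (-1.5, -3.5) lies entirely inside the r=8 cylinder, so the union is just the r=8 cylinder — boundary = 48.00 mm; the sphere at (5, 2) does not reach this height (|z−center|=14.660 > r=5.5); Combining (union): only that combined region is present, so the union is just that shape — boundary = 48.00 mm. So its perimeter = 48.00 mm. Layer 13 is larger (52.67 vs 48.00 mm).

layer 13 (z = 4.16 mm)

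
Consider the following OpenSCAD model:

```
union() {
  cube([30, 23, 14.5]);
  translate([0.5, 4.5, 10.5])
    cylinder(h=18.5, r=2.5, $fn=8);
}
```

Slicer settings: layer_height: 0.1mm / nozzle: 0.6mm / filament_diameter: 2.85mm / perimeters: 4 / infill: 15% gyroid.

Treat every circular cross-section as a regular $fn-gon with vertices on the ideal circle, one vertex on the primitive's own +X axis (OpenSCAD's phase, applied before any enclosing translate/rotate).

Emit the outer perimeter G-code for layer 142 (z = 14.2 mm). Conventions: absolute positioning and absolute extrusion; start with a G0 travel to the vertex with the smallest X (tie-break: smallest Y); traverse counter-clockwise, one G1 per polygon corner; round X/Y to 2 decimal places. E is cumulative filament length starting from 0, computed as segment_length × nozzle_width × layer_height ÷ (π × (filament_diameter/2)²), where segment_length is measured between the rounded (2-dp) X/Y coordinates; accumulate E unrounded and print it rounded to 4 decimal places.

G0 X-2.00 Y4.50 Z14.20
G1 X-1.27 Y2.73 E0.0180
G1 X0.00 Y2.21 E0.0309
G1 X0.00 Y0.00 E0.0517
G1 X30.00 Y0.00 E0.3339
G1 X30.00 Y23.00 E0.5502
G1 X0.00 Y23.00 E0.8323
G1 X0.00 Y6.79 E0.9848
G1 X-1.27 Y6.27 E0.9977
G1 X-2.00 Y4.50 E1.0157

At z = 14.2 mm: the cube (footprint 30×23) is included at this height; the r=2.5 cylinder at (0.5, 4.5) contributes a regular 8-gon of circumradius 2.5; Merging all regions: the regions partially overlap (shared area 11.24 mm²), so overlapping operands fuse into one piece — 1 connected region. The outline is a single polygon with 9 vertices. Extrusion per mm of travel: 0.6 × 0.1 / (π × 1.425²) = 0.009405. Accumulating E over each segment gives final E = 1.0157.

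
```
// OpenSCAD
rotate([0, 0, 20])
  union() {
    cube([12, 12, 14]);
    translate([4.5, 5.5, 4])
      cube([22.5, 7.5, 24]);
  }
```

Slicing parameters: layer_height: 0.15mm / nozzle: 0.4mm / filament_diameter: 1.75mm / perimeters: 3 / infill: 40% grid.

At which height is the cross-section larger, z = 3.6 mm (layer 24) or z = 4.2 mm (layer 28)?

layer 28 (z = 4.2 mm)

Layer 24 (z = 3.6): the cube (footprint 12×12) is included at this height (area 144.00 mm²); the cube at (4.5, 5.5) does not reach this height (z outside [4, 28]); Taking the union: only the 12×12 cube is present, so the union is just that shape — area = 144.00 mm²; (rotated 20° about Z; rotation is an isometry so areas/perimeters/island counts are preserved). So its area = 144.00 mm². Layer 28 (z = 4.2): the cube is present — its section is the full 12×12 rectangle (area 144.00 mm²); the cube at (4.5, 5.5) is present — its section is the full 22.5×7.5 rectangle (area 168.75 mm²); Taking the union: the regions partially overlap — summed areas 312.75 mm² minus the doubly-counted overlap 48.75 mm² gives 264.00 mm² — area = 264.00 mm²; (whole slice rotated 20° about Z — lengths, areas and connectivity unchanged). So its area = 264.00 mm². Layer 28 is larger (264.00 vs 144.00 mm²).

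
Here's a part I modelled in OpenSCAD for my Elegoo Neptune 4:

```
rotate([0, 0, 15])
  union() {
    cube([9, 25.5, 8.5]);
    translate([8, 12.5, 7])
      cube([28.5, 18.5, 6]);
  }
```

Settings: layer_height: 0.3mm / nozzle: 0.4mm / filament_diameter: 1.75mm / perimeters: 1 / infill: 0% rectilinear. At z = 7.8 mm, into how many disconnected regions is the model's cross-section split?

At z = 7.8 mm: the cube is present — its section is the full 9×25.5 rectangle; the cube at (8, 12.5) (footprint 28.5×18.5) is included at this height; Merging all regions: the regions partially overlap (shared area 13.00 mm²), so overlapping operands fuse into one piece — 1 connected region; (whole slice rotated 15° about Z — lengths, areas and connectivity unchanged). The result has 1 disconnected region.

1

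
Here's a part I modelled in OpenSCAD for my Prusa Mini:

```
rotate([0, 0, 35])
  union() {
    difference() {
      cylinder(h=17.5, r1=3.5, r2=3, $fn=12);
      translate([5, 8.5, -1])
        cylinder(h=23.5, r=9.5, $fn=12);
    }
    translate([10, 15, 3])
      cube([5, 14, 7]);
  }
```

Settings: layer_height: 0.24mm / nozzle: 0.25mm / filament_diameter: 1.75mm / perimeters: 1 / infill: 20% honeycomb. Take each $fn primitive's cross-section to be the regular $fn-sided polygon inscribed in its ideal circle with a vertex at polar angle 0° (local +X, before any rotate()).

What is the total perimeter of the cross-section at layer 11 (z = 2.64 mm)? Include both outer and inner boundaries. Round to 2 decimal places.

19.54 mm

At z = 2.64 mm: the cone: at t=0.151 of its height the radius interpolates to r₁+(r₂−r₁)t = 3.425, giving a regular 12-gon of that circumradius (perimeter = 2·12·3.425·sin(180°/12) = 21.27 mm); the r=9.5 cylinder at (5, 8.5) gives a regular 12-gon of circumradius 9.5 (constant along its height) (perimeter = 2·12·9.500·sin(180°/12) = 59.01 mm); Taking the first minus the rest: starting from the cone, the r=9.5 cylinder at (5, 8.5) partially overlaps it — only the 12.38 mm² overlap (of its 270.75 mm²) is removed, clipping the outline — boundary = 19.54 mm; the cube at (10, 15) is absent (z outside [3, 10]); Merging all regions: only that combined region is present, so the union is just that shape — boundary = 19.54 mm; (whole slice rotated 35° about Z — lengths, areas and connectivity unchanged). Overall, the cross-section is a single solid region. Total boundary length (outer) = 19.54 mm.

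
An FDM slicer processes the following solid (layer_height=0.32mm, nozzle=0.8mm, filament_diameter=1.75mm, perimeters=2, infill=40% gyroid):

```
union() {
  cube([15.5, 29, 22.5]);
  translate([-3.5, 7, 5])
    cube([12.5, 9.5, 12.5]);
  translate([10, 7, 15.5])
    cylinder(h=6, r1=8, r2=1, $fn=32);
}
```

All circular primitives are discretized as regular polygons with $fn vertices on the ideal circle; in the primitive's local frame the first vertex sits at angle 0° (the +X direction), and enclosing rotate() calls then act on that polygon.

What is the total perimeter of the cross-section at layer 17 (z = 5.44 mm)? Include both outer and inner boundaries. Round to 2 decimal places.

At z = 5.44 mm: the 15.5×29 cube contributes its full rectangle (perimeter 89.00 mm); the cube at (-3.5, 7) (footprint 12.5×9.5) is included at this height (perimeter 44.00 mm); the cone at (10, 7) is absent (z outside [15.5, 21.5]); Taking the union: the regions partially overlap (shared area 85.50 mm²), so the edge portions inside another operand are dropped and the merged outline is re-measured after clipping — boundary = 96.00 mm. Overall, the cross-section is a single solid region. Total boundary length (outer) = 96.00 mm.

96.00 mm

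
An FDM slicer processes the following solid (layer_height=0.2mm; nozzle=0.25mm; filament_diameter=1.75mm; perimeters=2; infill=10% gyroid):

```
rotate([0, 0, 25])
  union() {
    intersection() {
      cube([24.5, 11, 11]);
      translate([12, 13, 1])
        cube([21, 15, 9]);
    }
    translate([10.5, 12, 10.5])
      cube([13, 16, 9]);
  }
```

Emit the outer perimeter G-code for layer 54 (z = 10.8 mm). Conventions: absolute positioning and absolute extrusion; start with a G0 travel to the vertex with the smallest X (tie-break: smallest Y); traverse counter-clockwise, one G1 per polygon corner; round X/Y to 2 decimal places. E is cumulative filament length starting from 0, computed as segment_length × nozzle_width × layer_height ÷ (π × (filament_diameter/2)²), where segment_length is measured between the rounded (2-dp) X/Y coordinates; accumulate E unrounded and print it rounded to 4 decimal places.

G0 X-2.32 Y29.81 Z10.80
G1 X4.44 Y15.31 E0.3326
G1 X16.23 Y20.81 E0.6030
G1 X9.46 Y35.31 E0.9357
G1 X-2.32 Y29.81 E1.2059

At z = 10.8 mm: the 24.5×11 cube contributes its full rectangle; the cube at (12, 13) is absent (z outside [1, 10]); Taking the intersection: at least one operand is absent at this height, so nothing remains; the cube at (10.5, 12) (footprint 13×16) is included at this height; Taking the union: only the 13×16 cube at (10.5, 12) is present, so the union is just that shape — 1 connected region; (whole slice rotated 25° about Z — lengths, areas and connectivity unchanged). The outline is a single polygon with 4 vertices. Extrusion per mm of travel: 0.25 × 0.2 / (π × 0.875²) = 0.020788. Accumulating E over each segment gives final E = 1.2059.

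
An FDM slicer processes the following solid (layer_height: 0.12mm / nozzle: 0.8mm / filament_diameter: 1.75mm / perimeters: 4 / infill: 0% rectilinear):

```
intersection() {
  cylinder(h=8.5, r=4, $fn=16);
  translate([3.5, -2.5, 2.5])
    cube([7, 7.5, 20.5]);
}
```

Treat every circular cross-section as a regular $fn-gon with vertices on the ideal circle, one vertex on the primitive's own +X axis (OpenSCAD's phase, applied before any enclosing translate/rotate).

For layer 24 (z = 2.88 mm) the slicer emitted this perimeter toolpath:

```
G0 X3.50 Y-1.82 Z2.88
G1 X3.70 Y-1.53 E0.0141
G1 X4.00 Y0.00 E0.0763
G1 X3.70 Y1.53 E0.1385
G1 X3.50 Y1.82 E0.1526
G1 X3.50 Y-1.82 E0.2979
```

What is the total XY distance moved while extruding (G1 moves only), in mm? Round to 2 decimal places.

Sum the Euclidean lengths of each G1 segment: total = 7.46 mm.

7.46 mm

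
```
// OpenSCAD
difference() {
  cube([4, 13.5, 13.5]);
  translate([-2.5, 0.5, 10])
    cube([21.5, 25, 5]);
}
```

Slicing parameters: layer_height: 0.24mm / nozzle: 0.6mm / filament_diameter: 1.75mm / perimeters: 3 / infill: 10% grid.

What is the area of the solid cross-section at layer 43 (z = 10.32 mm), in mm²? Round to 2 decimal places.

2.00 mm²

At z = 10.32 mm: the cube is present — its section is the full 4×13.5 rectangle (area 54.00 mm²); the cube at (-2.5, 0.5) (footprint 21.5×25) is included at this height (area 537.50 mm²); Subtracting the remaining from the first: starting from the 4×13.5 cube (54.00 mm²), the 21.5×25 cube at (-2.5, 0.5) partially overlaps it — only the 52.00 mm² overlap (of its 537.50 mm²) is removed, clipping the outline — area = 2.00 mm². Overall, the cross-section is a single solid region. Net area = 2.00 mm².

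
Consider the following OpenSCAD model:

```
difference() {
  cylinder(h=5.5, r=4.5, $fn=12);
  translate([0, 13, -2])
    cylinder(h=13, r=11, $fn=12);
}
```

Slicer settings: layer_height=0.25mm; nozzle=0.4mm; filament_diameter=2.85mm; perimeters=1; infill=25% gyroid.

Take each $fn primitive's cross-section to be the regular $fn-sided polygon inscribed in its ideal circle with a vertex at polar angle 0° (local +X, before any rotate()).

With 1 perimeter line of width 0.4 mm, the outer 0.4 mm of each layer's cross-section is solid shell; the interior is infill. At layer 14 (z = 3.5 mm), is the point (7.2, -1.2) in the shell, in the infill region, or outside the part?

At z = 3.5 mm: the r=4.5 cylinder contributes a regular 12-gon of circumradius 4.5; the r=11 cylinder at (0, 13) gives a regular 12-gon of circumradius 11 (constant along its height); After the difference (first − rest): starting from the r=4.5 cylinder, the r=11 cylinder at (0, 13) partially overlaps it — only the 9.86 mm² overlap (of its 363.00 mm²) is removed, clipping the outline — 1 connected region. Overall, the cross-section is a single solid region. The nearest boundary edge runs (4.50, 0.00)→(3.90, -2.25); distance from the point to it = 2.92 mm. The point is not inside any of the regions above, so it lies outside the cross-section (2.92 mm from the nearest boundary).

outside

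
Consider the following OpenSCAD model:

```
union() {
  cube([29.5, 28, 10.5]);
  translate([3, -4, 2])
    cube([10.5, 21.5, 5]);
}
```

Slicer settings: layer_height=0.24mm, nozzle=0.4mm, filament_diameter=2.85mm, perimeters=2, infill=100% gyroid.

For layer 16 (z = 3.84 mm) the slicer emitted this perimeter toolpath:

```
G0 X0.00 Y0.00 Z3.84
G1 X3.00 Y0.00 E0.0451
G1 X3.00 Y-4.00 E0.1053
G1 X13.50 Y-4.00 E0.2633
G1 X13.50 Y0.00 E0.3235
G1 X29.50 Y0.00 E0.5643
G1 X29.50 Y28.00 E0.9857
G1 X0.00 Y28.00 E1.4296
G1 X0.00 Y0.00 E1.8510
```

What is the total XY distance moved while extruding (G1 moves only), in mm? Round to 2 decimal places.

Sum the Euclidean lengths of each G1 segment: total = 123.00 mm.

123.00 mm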